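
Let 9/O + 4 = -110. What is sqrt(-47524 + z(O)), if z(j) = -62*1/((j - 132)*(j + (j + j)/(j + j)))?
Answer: 2*I*sqrt(7482086736555)/25095 ≈ 218.0*I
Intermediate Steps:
O = -3/38 (O = 9/(-4 - 110) = 9/(-114) = 9*(-1/114) = -3/38 ≈ -0.078947)
z(j) = -62/((1 + j)*(-132 + j)) (z(j) = -62*1/((-132 + j)*(j + (2*j)/((2*j)))) = -62*1/((-132 + j)*(j + (2*j)*(1/(2*j)))) = -62*1/((-132 + j)*(j + 1)) = -62*1/((1 + j)*(-132 + j)) = -62/((1 + j)*(-132 + j)))
sqrt(-47524 + z(O)) = sqrt(-47524 + 62/(132 - (-3/38)**2 + 131*(-3/38))) = sqrt(-47524 + 62/(132 - 1*9/1444 - 393/38)) = sqrt(-47524 + 62/(132 - 9/1444 - 393/38)) = sqrt(-47524 + 62/(175665/1444)) = sqrt(-47524 + 62*(1444/175665)) = sqrt(-47524 + 89528/175665) = sqrt(-8348213932/175665) = 2*I*sqrt(7482086736555)/25095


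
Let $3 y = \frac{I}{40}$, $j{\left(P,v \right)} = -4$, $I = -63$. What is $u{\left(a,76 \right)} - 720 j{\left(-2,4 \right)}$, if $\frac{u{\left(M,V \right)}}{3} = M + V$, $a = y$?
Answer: $\frac{124257}{40} \approx 3106.4$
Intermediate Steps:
$y = - \frac{21}{40}$ ($y = \frac{\left(-63\right) \frac{1}{40}}{3} = \frac{1}{3} \left(- \frac{63}{40}\right) = - \frac{21}{40} \approx -0.525$)
$a = - \frac{21}{40} \approx -0.525$
$u{\left(M,V \right)} = 3 M + 3 V$ ($u{\left(M,V \right)} = 3 \left(M + V\right) = 3 M + 3 V$)
$u{\left(a,76 \right)} - 720 j{\left(-2,4 \right)} = \left(3 \left(- \frac{21}{40}\right) + 3 \cdot 76\right) - -2880 = \left(- \frac{63}{40} + 228\right) + 2880 = \frac{9057}{40} + 2880 = \frac{124257}{40}$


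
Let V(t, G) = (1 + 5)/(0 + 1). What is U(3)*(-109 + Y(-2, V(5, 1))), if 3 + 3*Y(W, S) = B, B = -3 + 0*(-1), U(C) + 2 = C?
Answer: -111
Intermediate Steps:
V(t, G) = 6 (V(t, G) = 6/1 = 6*1 = 6)
U(C) = -2 + C
B = -3 (B = -3 + 0 = -3)
Y(W, S) = -2 (Y(W, S) = -1 + (⅓)*(-3) = -1 - 1 = -2)
U(3)*(-109 + Y(-2, V(5, 1))) = (-2 + 3)*(-109 - 2) = 1*(-111) = -111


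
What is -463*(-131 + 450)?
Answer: -147697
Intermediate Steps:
-463*(-131 + 450) = -463*319 = -147697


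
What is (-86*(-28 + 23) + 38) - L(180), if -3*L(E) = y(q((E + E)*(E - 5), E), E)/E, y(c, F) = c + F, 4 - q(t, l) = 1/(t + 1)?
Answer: 5311068301/11340180 ≈ 468.34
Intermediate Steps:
q(t, l) = 4 - 1/(1 + t) (q(t, l) = 4 - 1/(t + 1) = 4 - 1/(1 + t))
y(c, F) = F + c
L(E) = -(E + (3 + 8*E*(-5 + E))/(1 + 2*E*(-5 + E)))/(3*E) (L(E) = -(E + (3 + 4*((E + E)*(E - 5)))/(1 + (E + E)*(E - 5)))/(3*E) = -(E + (3 + 4*((2*E)*(-5 + E)))/(1 + (2*E)*(-5 + E)))/(3*E) = -(E + (3 + 4*(2*E*(-5 + E)))/(1 + 2*E*(-5 + E)))/(3*E) = -(E + (3 + 8*E*(-5 + E))/(1 + 2*E*(-5 + E)))/(3*E))
(-86*(-28 + 23) + 38) - L(180) = (-86*(-28 + 23) + 38) - (-3 - 2*180³ + 2*180² + 39*180)/(3*180*(1 - 10*180 + 2*180²)) = (-86*(-5) + 38) - (-3 - 2*5832000 + 2*32400 + 7020)/(3*180*(1 - 1800 + 2*32400)) = (430 + 38) - (-3 - 11664000 + 64800 + 7020)/(3*180*(1 - 1800 + 64800)) = 468 - (-11592183)/(3*180*63001) = 468 - 1*(-3864061/11340180) = 468 + 3864061/11340180 = 5311068301/11340180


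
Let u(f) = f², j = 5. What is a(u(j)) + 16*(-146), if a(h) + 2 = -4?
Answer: -2342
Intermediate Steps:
a(h) = -6 (a(h) = -2 - 4 = -6)
a(u(j)) + 16*(-146) = -6 + 16*(-146) = -6 - 2336 = -2342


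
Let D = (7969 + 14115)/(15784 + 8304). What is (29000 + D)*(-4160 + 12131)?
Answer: 1392083505891/6022 ≈ 2.3117e+8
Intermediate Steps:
D = 5521/6022 (D = 22084/24088 = 22084*(1/24088) = 5521/6022 ≈ 0.91681)
(29000 + D)*(-4160 + 12131) = (29000 + 5521/6022)*(-4160 + 12131) = (174643521/6022)*7971 = 1392083505891/6022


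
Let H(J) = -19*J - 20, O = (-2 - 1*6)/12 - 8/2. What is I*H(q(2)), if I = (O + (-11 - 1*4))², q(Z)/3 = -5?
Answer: 922465/9 ≈ 1.0250e+5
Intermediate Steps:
O = -14/3 (O = (-2 - 6)*(1/12) - 8*½ = -8*1/12 - 4 = -⅔ - 4 = -14/3 ≈ -4.6667)
q(Z) = -15 (q(Z) = 3*(-5) = -15)
I = 3481/9 (I = (-14/3 + (-11 - 1*4))² = (-14/3 + (-11 - 4))² = (-14/3 - 15)² = (-59/3)² = 3481/9 ≈ 386.78)
H(J) = -20 - 19*J
I*H(q(2)) = 3481*(-20 - 19*(-15))/9 = 3481*(-20 + 285)/9 = (3481/9)*265 = 922465/9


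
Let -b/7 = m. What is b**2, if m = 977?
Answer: 46771921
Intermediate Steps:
b = -6839 (b = -7*977 = -6839)
b**2 = (-6839)**2 = 46771921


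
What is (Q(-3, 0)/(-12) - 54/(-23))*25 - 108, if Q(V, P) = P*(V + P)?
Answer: -1134/23 ≈ -49.304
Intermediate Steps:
Q(V, P) = P*(P + V)
(Q(-3, 0)/(-12) - 54/(-23))*25 - 108 = ((0*(0 - 3))/(-12) - 54/(-23))*25 - 108 = ((0*(-3))*(-1/12) - 54*(-1/23))*25 - 108 = (0*(-1/12) + 54/23)*25 - 108 = (0 + 54/23)*25 - 108 = (54/23)*25 - 108 = 1350/23 - 108 = -1134/23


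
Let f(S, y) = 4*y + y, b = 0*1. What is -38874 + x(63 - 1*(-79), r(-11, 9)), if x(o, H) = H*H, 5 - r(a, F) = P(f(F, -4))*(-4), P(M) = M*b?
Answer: -38849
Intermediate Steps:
b = 0
f(S, y) = 5*y
P(M) = 0 (P(M) = M*0 = 0)
r(a, F) = 5 (r(a, F) = 5 - 0*(-4) = 5 - 1*0 = 5 + 0 = 5)
x(o, H) = H²
-38874 + x(63 - 1*(-79), r(-11, 9)) = -38874 + 5² = -38874 + 25 = -38849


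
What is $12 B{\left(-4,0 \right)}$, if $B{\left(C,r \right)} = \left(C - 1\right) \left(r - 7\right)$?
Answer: $420$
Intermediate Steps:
$B{\left(C,r \right)} = \left(-1 + C\right) \left(-7 + r\right)$
$12 B{\left(-4,0 \right)} = 12 \left(7 - 0 - -28 - 0\right) = 12 \left(7 + 0 + 28 + 0\right) = 12 \cdot 35 = 420$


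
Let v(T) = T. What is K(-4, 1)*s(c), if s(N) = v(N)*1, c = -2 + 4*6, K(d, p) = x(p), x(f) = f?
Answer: 22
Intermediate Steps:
K(d, p) = p
c = 22 (c = -2 + 24 = 22)
s(N) = N (s(N) = N*1 = N)
K(-4, 1)*s(c) = 1*22 = 22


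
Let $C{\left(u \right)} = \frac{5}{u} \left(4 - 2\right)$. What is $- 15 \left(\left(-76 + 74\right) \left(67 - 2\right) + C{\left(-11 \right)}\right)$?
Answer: $\frac{21600}{11} \approx 1963.6$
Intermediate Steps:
$C{\left(u \right)} = \frac{10}{u}$ ($C{\left(u \right)} = \frac{5}{u} 2 = \frac{10}{u}$)
$- 15 \left(\left(-76 + 74\right) \left(67 - 2\right) + C{\left(-11 \right)}\right) = - 15 \left(\left(-76 + 74\right) \left(67 - 2\right) + \frac{10}{-11}\right) = - 15 \left(\left(-2\right) 65 + 10 \left(- \frac{1}{11}\right)\right) = - 15 \left(-130 - \frac{10}{11}\right) = \left(-15\right) \left(- \frac{1440}{11}\right) = \frac{21600}{11}$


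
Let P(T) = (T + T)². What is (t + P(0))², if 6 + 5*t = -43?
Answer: 2401/25 ≈ 96.040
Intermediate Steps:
P(T) = 4*T² (P(T) = (2*T)² = 4*T²)
t = -49/5 (t = -6/5 + (⅕)*(-43) = -6/5 - 43/5 = -49/5 ≈ -9.8000)
(t + P(0))² = (-49/5 + 4*0²)² = (-49/5 + 4*0)² = (-49/5 + 0)² = (-49/5)² = 2401/25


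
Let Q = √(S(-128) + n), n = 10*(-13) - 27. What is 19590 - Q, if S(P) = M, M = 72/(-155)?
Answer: 19590 - I*√3783085/155 ≈ 19590.0 - 12.548*I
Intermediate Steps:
M = -72/155 (M = 72*(-1/155) = -72/155 ≈ -0.46452)
n = -157 (n = -130 - 27 = -157)
S(P) = -72/155
Q = I*√3783085/155 (Q = √(-72/155 - 157) = √(-24407/155) = I*√3783085/155 ≈ 12.548*I)
19590 - Q = 19590 - I*√3783085/155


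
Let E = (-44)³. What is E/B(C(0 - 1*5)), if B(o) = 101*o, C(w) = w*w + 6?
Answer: -85184/3131 ≈ -27.207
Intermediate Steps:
E = -85184
C(w) = 6 + w² (C(w) = w² + 6 = 6 + w²)
E/B(C(0 - 1*5)) = -85184*1/(101*(6 + (0 - 1*5)²)) = -85184*1/(101*(6 + (0 - 5)²)) = -85184*1/(101*(6 + (-5)²)) = -85184*1/(101*(6 + 25)) = -85184/(101*31) = -85184/3131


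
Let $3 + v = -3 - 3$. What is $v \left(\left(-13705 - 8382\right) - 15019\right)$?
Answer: $333954$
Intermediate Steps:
$v = -9$ ($v = -3 - 6 = -9$)
$v \left(\left(-13705 - 8382\right) - 15019\right) = - 9 \left(\left(-13705 - 8382\right) - 15019\right) = - 9 \left(-22087 - 15019\right) = \left(-9\right) \left(-37106\right) = 333954$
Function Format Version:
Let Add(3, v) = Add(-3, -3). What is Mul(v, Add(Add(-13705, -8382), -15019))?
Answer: 333954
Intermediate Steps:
v = -9 (v = Add(-3, Add(-3, -3)) = Add(-3, -6) = -9)
Mul(v, Add(Add(-13705, -8382), -15019)) = Mul(-9, Add(Add(-13705, -8382), -15019)) = Mul(-9, Add(-22087, -15019)) = Mul(-9, -37106) = 333954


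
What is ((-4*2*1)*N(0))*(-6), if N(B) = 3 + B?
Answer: 144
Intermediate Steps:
((-4*2*1)*N(0))*(-6) = ((-4*2*1)*(3 + 0))*(-6) = (-8*1*3)*(-6) = -8*3*(-6) = -24*(-6) = 144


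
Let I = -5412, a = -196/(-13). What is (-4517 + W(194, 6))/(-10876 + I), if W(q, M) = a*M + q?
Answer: 55023/211744 ≈ 0.25986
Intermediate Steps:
a = 196/13 (a = -196*(-1/13) = 196/13 ≈ 15.077)
W(q, M) = q + 196*M/13 (W(q, M) = 196*M/13 + q = q + 196*M/13)
(-4517 + W(194, 6))/(-10876 + I) = (-4517 + (194 + (196/13)*6))/(-10876 - 5412) = (-4517 + (194 + 1176/13))/(-16288) = (-4517 + 3698/13)*(-1/16288) = -55023/13*(-1/16288) = 55023/211744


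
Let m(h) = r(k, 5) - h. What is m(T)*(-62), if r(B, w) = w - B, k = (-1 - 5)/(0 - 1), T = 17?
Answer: 1116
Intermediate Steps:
k = 6 (k = -6/(-1) = -6*(-1) = 6)
m(h) = -1 - h (m(h) = (5 - 1*6) - h = (5 - 6) - h = -1 - h)
m(T)*(-62) = (-1 - 1*17)*(-62) = (-1 - 17)*(-62) = -18*(-62) = 1116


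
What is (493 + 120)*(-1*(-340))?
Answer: 208420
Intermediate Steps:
(493 + 120)*(-1*(-340)) = 613*340 = 208420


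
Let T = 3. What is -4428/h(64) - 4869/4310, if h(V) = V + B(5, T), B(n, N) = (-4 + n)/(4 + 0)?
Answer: -77590053/1107670 ≈ -70.048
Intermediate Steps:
B(n, N) = -1 + n/4 (B(n, N) = (-4 + n)/4 = (-4 + n)*(¼) = -1 + n/4)
h(V) = ¼ + V (h(V) = V + (-1 + (¼)*5) = V + (-1 + 5/4) = V + ¼ = ¼ + V)
-4428/h(64) - 4869/4310 = -4428/(¼ + 64) - 4869/4310 = -4428/257/4 - 4869*1/4310 = -4428*4/257 - 4869/4310 = -17712/257 - 4869/4310 = -77590053/1107670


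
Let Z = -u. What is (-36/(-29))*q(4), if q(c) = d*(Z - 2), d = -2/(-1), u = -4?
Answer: 144/29 ≈ 4.9655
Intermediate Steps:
Z = 4 (Z = -1*(-4) = 4)
d = 2 (d = -2*(-1) = 2)
q(c) = 4 (q(c) = 2*(4 - 2) = 2*2 = 4)
(-36/(-29))*q(4) = -36/(-29)*4 = -36*(-1/29)*4 = (36/29)*4 = 144/29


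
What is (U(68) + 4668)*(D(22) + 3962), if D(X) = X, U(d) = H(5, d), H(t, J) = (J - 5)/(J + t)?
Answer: 1357854768/73 ≈ 1.8601e+7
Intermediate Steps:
H(t, J) = (-5 + J)/(J + t)
U(d) = (-5 + d)/(5 + d) (U(d) = (-5 + d)/(d + 5) = (-5 + d)/(5 + d))
(U(68) + 4668)*(D(22) + 3962) = ((-5 + 68)/(5 + 68) + 4668)*(22 + 3962) = (63/73 + 4668)*3984 = (340827/73)*3984 = 1357854768/73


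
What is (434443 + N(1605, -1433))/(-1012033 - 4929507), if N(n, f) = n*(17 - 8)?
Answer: -10202/135035 ≈ -0.075551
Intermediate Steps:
N(n, f) = 9*n (N(n, f) = n*9 = 9*n)
(434443 + N(1605, -1433))/(-1012033 - 4929507) = (434443 + 9*1605)/(-1012033 - 4929507) = (434443 + 14445)/(-5941540) = 448888*(-1/5941540) = -10202/135035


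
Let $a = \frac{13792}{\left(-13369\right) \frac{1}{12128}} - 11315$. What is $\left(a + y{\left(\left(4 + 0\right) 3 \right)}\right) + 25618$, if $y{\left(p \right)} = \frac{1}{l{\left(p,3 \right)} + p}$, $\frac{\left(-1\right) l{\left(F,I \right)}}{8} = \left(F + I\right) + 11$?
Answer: $\frac{4693683107}{2620324} \approx 1791.3$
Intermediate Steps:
$l{\left(F,I \right)} = -88 - 8 F - 8 I$ ($l{\left(F,I \right)} = - 8 \left(\left(F + I\right) + 11\right) = - 8 \left(11 + F + I\right) = -88 - 8 F - 8 I$)
$a = - \frac{318539611}{13369}$ ($a = \frac{13792}{\left(-13369\right) \frac{1}{12128}} - 11315 = \frac{13792}{- \frac{13369}{12128}} - 11315 = 13792 \left(- \frac{12128}{13369}\right) - 11315 = - \frac{167269376}{13369} - 11315 = - \frac{318539611}{13369} \approx -23827.0$)
$y{\left(p \right)} = \frac{1}{-112 - 7 p}$ ($y{\left(p \right)} = \frac{1}{\left(-88 - 8 p - 24\right) + p} = \frac{1}{\left(-112 - 8 p\right) + p} = \frac{1}{-112 - 7 p}$)
$\left(a + y{\left(\left(4 + 0\right) 3 \right)}\right) + 25618 = \left(- \frac{318539611}{13369} - \frac{1}{112 + 7 \left(4 + 0\right) 3}\right) + 25618 = \left(- \frac{318539611}{13369} - \frac{1}{112 + 7 \cdot 4 \cdot 3}\right) + 25618 = \left(- \frac{318539611}{13369} - \frac{1}{112 + 7 \cdot 12}\right) + 25618 = \left(- \frac{318539611}{13369} - \frac{1}{112 + 84}\right) + 25618 = \left(- \frac{318539611}{13369} - \frac{1}{196}\right) + 25618 = - \frac{62433777125}{2620324} + 25618 = \frac{4693683107}{2620324}$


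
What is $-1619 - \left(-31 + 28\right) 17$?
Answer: $-1568$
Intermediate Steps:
$-1619 - \left(-31 + 28\right) 17 = -1619 - \left(-3\right) 17 = -1619 - -51 = -1619 + 51 = -1568$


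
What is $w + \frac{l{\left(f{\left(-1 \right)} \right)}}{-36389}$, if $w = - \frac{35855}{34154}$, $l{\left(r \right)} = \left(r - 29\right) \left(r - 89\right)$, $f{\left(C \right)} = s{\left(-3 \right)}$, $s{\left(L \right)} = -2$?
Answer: $- \frac{1401076029}{1242829906} \approx -1.1273$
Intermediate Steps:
$f{\left(C \right)} = -2$
$l{\left(r \right)} = \left(-89 + r\right) \left(-29 + r\right)$ ($l{\left(r \right)} = \left(-29 + r\right) \left(-89 + r\right) = \left(-89 + r\right) \left(-29 + r\right)$)
$w = - \frac{35855}{34154}$ ($w = \left(-35855\right) \frac{1}{34154} = - \frac{35855}{34154} \approx -1.0498$)
$w + \frac{l{\left(f{\left(-1 \right)} \right)}}{-36389} = - \frac{35855}{34154} + \frac{2581 + \left(-2\right)^{2} - -236}{-36389} = - \frac{35855}{34154} + \left(2581 + 4 + 236\right) \left(- \frac{1}{36389}\right) = - \frac{35855}{34154} + 2821 \left(- \frac{1}{36389}\right) = - \frac{35855}{34154} - \frac{2821}{36389} = - \frac{1401076029}{1242829906}$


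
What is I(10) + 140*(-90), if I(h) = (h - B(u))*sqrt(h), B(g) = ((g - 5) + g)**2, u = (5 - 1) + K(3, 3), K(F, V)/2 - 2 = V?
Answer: -12600 - 519*sqrt(10) ≈ -14241.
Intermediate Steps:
K(F, V) = 4 + 2*V
u = 14 (u = (5 - 1) + (4 + 2*3) = 4 + (4 + 6) = 4 + 10 = 14)
B(g) = (-5 + 2*g)**2 (B(g) = ((-5 + g) + g)**2 = (-5 + 2*g)**2)
I(h) = sqrt(h)*(-529 + h) (I(h) = (h - (-5 + 2*14)**2)*sqrt(h) = (h - (-5 + 28)**2)*sqrt(h) = (h - 1*23**2)*sqrt(h) = (h - 1*529)*sqrt(h) = (h - 529)*sqrt(h) = (-529 + h)*sqrt(h) = sqrt(h)*(-529 + h))
I(10) + 140*(-90) = sqrt(10)*(-529 + 10) + 140*(-90) = sqrt(10)*(-519) - 12600 = -519*sqrt(10) - 12600 = -12600 - 519*sqrt(10)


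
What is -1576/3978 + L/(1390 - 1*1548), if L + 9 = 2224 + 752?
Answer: -6025867/314262 ≈ -19.175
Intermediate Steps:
L = 2967 (L = -9 + (2224 + 752) = -9 + 2976 = 2967)
-1576/3978 + L/(1390 - 1*1548) = -1576/3978 + 2967/(1390 - 1*1548) = -1576*1/3978 + 2967/(1390 - 1548) = -788/1989 + 2967/(-158) = -788/1989 + 2967*(-1/158) = -788/1989 - 2967/158 = -6025867/314262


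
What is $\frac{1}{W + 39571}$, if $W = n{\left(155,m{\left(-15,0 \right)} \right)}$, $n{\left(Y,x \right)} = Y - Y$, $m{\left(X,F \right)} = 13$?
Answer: $\frac{1}{39571} \approx 2.5271 \cdot 10^{-5}$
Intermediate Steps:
$n{\left(Y,x \right)} = 0$
$W = 0$
$\frac{1}{W + 39571} = \frac{1}{0 + 39571} = \frac{1}{39571}$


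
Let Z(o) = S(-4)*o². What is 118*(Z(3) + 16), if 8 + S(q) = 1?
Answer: -5546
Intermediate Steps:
S(q) = -7 (S(q) = -8 + 1 = -7)
Z(o) = -7*o²
118*(Z(3) + 16) = 118*(-7*3² + 16) = 118*(-7*9 + 16) = 118*(-63 + 16) = 118*(-47) = -5546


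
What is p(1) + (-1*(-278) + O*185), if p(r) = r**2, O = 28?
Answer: 5459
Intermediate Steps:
p(1) + (-1*(-278) + O*185) = 1**2 + (-1*(-278) + 28*185) = 1 + (278 + 5180) = 1 + 5458 = 5459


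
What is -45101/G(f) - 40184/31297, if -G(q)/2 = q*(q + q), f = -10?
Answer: 1395452397/12518800 ≈ 111.47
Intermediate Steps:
G(q) = -4*q**2 (G(q) = -2*q*(q + q) = -2*q*2*q = -4*q**2)
-45101/G(f) - 40184/31297 = -45101/((-4*(-10)**2)) - 40184/31297 = -45101/((-4*100)) - 40184*1/31297 = -45101/(-400) - 40184/31297 = -45101*(-1/400) - 40184/31297 = 45101/400 - 40184/31297 = 1395452397/12518800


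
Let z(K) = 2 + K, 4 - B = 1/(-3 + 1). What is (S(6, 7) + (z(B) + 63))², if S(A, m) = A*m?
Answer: 49729/4 ≈ 12432.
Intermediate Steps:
B = 9/2 (B = 4 - 1/(-3 + 1) = 4 - 1/(-2) = 4 - 1*(-½) = 4 + ½ = 9/2 ≈ 4.5000)
(S(6, 7) + (z(B) + 63))² = (6*7 + ((2 + 9/2) + 63))² = (42 + (13/2 + 63))² = (42 + 139/2)² = (223/2)² = 49729/4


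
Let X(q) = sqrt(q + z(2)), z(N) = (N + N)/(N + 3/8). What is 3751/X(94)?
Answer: 3751*sqrt(3838)/606 ≈ 383.47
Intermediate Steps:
z(N) = 2*N/(3/8 + N) (z(N) = (2*N)/(N + 3*(1/8)) = (2*N)/(N + 3/8) = (2*N)/(3/8 + N) = 2*N/(3/8 + N))
X(q) = sqrt(32/19 + q) (X(q) = sqrt(q + 16*2/(3 + 8*2)) = sqrt(q + 16*2/(3 + 16)) = sqrt(q + 16*2/19) = sqrt(q + 16*2*(1/19)) = sqrt(q + 32/19) = sqrt(32/19 + q))
3751/X(94) = 3751/((sqrt(608 + 361*94)/19)) = 3751/((sqrt(608 + 33934)/19)) = 3751/((sqrt(34542)/19)) = 3751/(((3*sqrt(3838))/19)) = 3751/((3*sqrt(3838)/19)) = 3751*(sqrt(3838)/606) = 3751*sqrt(3838)/606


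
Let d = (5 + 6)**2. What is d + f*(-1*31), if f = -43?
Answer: 1454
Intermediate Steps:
d = 121 (d = 11**2 = 121)
d + f*(-1*31) = 121 - (-43)*31 = 121 - 43*(-31) = 121 + 1333 = 1454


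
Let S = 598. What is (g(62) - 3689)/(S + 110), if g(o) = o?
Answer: -1209/236 ≈ -5.1229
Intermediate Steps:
(g(62) - 3689)/(S + 110) = (62 - 3689)/(598 + 110) = -3627/708 = -3627*1/708 = -1209/236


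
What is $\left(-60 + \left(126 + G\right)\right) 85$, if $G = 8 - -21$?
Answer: $8075$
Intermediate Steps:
$G = 29$ ($G = 8 + 21 = 29$)
$\left(-60 + \left(126 + G\right)\right) 85 = \left(-60 + \left(126 + 29\right)\right) 85 = \left(-60 + 155\right) 85 = 95 \cdot 85 = 8075$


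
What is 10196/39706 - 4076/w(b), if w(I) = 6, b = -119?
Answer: -40445120/59559 ≈ -679.08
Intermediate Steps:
10196/39706 - 4076/w(b) = 10196/39706 - 4076/6 = 10196*(1/39706) - 4076*1/6 = 5098/19853 - 2038/3 = -40445120/59559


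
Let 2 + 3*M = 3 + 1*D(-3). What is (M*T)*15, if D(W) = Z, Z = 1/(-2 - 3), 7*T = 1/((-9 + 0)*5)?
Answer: -4/315 ≈ -0.012698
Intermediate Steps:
T = -1/315 (T = (1/((-9 + 0)*5))/7 = ((⅕)/(-9))/7 = (-⅑*⅕)/7 = (⅐)*(-1/45) = -1/315 ≈ -0.0031746)
Z = -⅕ (Z = 1/(-5) = -⅕ ≈ -0.20000)
D(W) = -⅕
M = 4/15 (M = -⅔ + (3 + 1*(-⅕))/3 = -⅔ + (3 - ⅕)/3 = -⅔ + (⅓)*(14/5) = -⅔ + 14/15 = 4/15 ≈ 0.26667)
(M*T)*15 = ((4/15)*(-1/315))*15 = -4/4725*15 = -4/315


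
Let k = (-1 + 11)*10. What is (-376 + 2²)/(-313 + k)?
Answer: 124/71 ≈ 1.7465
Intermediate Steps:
k = 100 (k = 10*10 = 100)
(-376 + 2²)/(-313 + k) = (-376 + 2²)/(-313 + 100) = (-376 + 4)/(-213) = -372*(-1/213) = 124/71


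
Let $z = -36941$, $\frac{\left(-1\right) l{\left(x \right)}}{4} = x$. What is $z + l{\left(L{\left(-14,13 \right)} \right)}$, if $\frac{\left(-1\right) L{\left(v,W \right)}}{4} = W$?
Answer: $-36733$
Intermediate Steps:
$L{\left(v,W \right)} = - 4 W$
$l{\left(x \right)} = - 4 x$
$z + l{\left(L{\left(-14,13 \right)} \right)} = -36941 - 4 \left(\left(-4\right) 13\right) = -36941 - -208 = -36941 + 208 = -36733$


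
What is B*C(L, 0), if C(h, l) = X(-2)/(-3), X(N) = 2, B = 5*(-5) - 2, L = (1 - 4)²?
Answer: 18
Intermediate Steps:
L = 9 (L = (-3)² = 9)
B = -27 (B = -25 - 2 = -27)
C(h, l) = -⅔ (C(h, l) = 2/(-3) = 2*(-⅓) = -⅔)
B*C(L, 0) = -27*(-⅔) = 18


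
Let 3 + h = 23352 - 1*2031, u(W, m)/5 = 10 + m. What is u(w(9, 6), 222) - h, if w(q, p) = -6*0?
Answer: -20158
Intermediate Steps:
w(q, p) = 0
u(W, m) = 50 + 5*m (u(W, m) = 5*(10 + m) = 50 + 5*m)
h = 21318 (h = -3 + (23352 - 1*2031) = -3 + (23352 - 2031) = -3 + 21321 = 21318)
u(w(9, 6), 222) - h = (50 + 5*222) - 1*21318 = (50 + 1110) - 21318 = 1160 - 21318 = -20158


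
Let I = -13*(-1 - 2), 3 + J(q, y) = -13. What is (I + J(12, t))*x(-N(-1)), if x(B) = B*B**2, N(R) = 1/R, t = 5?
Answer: 23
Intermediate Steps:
N(R) = 1/R
J(q, y) = -16 (J(q, y) = -3 - 13 = -16)
I = 39 (I = -13*(-3) = 39)
x(B) = B**3
(I + J(12, t))*x(-N(-1)) = (39 - 16)*(-1/(-1))**3 = 23*(-1*(-1))**3 = 23*1**3 = 23*1 = 23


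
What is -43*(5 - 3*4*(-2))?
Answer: -1247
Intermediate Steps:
-43*(5 - 3*4*(-2)) = -43*(5 - 12*(-2)) = -43*(5 + 24) = -43*29 = -1247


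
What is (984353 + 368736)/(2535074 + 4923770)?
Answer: 1353089/7458844 ≈ 0.18141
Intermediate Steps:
(984353 + 368736)/(2535074 + 4923770) = 1353089/7458844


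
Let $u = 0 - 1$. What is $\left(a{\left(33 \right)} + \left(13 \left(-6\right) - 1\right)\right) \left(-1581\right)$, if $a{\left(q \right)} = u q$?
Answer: $177072$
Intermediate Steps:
$u = -1$ ($u = 0 - 1 = -1$)
$a{\left(q \right)} = - q$
$\left(a{\left(33 \right)} + \left(13 \left(-6\right) - 1\right)\right) \left(-1581\right) = \left(\left(-1\right) 33 + \left(13 \left(-6\right) - 1\right)\right) \left(-1581\right) = \left(-33 - 79\right) \left(-1581\right) = \left(-112\right) \left(-1581\right) = 177072$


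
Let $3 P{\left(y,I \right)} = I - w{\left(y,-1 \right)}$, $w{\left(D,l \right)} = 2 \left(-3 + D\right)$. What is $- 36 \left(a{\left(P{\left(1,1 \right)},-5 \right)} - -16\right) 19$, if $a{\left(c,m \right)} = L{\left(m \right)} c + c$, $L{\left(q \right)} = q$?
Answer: $-6384$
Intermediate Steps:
$w{\left(D,l \right)} = -6 + 2 D$
$P{\left(y,I \right)} = 2 - \frac{2 y}{3} + \frac{I}{3}$ ($P{\left(y,I \right)} = \frac{I - \left(-6 + 2 y\right)}{3} = \frac{6 + I - 2 y}{3} = 2 - \frac{2 y}{3} + \frac{I}{3}$)
$a{\left(c,m \right)} = c + c m$ ($a{\left(c,m \right)} = m c + c = c m + c = c + c m$)
$- 36 \left(a{\left(P{\left(1,1 \right)},-5 \right)} - -16\right) 19 = - 36 \left(\left(2 - \frac{2}{3} + \frac{1}{3} \cdot 1\right) \left(1 - 5\right) - -16\right) 19 = - 36 \left(\left(2 - \frac{2}{3} + \frac{1}{3}\right) \left(-4\right) + 16\right) 19 = - 36 \left(\frac{5}{3} \left(-4\right) + 16\right) 19 = - 36 \left(- \frac{20}{3} + 16\right) 19 = \left(-36\right) \frac{28}{3} \cdot 19 = \left(-336\right) 19 = -6384$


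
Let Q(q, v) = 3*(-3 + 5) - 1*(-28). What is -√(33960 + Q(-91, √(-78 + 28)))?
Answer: -√33994 ≈ -184.37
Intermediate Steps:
Q(q, v) = 34 (Q(q, v) = 3*2 + 28 = 6 + 28 = 34)
-√(33960 + Q(-91, √(-78 + 28))) = -√(33960 + 34) = -√33994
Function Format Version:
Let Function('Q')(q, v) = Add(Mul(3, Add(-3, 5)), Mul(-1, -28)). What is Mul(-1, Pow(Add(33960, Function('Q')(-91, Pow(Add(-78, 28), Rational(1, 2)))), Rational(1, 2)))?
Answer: Mul(-1, Pow(33994, Rational(1, 2))) ≈ -184.37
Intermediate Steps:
Function('Q')(q, v) = 34 (Function('Q')(q, v) = Add(Mul(3, 2), 28) = Add(6, 28) = 34)
Mul(-1, Pow(Add(33960, Function('Q')(-91, Pow(Add(-78, 28), Rational(1, 2)))), Rational(1, 2))) = Mul(-1, Pow(Add(33960, 34), Rational(1, 2))) = Mul(-1, Pow(33994, Rational(1, 2)))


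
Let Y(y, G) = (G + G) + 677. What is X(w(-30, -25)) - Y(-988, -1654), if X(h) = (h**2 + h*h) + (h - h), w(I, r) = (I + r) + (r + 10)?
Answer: 12431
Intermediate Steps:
Y(y, G) = 677 + 2*G (Y(y, G) = 2*G + 677 = 677 + 2*G)
w(I, r) = 10 + I + 2*r (w(I, r) = (I + r) + (10 + r) = 10 + I + 2*r)
X(h) = 2*h**2 (X(h) = (h**2 + h**2) + 0 = 2*h**2 + 0 = 2*h**2)
X(w(-30, -25)) - Y(-988, -1654) = 2*(10 - 30 + 2*(-25))**2 - (677 + 2*(-1654)) = 2*(10 - 30 - 50)**2 - (677 - 3308) = 2*(-70)**2 - 1*(-2631) = 2*4900 + 2631 = 9800 + 2631 = 12431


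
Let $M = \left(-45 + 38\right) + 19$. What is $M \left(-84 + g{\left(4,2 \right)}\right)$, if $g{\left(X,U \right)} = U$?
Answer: $-984$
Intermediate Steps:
$M = 12$ ($M = -7 + 19 = 12$)
$M \left(-84 + g{\left(4,2 \right)}\right) = 12 \left(-84 + 2\right) = 12 \left(-82\right) = -984$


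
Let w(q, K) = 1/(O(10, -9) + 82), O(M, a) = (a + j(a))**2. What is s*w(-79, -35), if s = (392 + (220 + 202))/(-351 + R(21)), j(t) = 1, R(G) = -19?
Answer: -11/730 ≈ -0.015068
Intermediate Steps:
s = -11/5 (s = (392 + (220 + 202))/(-351 - 19) = (392 + 422)/(-370) = 814*(-1/370) = -11/5 ≈ -2.2000)
O(M, a) = (1 + a)**2 (O(M, a) = (a + 1)**2 = (1 + a)**2)
w(q, K) = 1/146 (w(q, K) = 1/((1 - 9)**2 + 82) = 1/((-8)**2 + 82) = 1/(64 + 82) = 1/146)
s*w(-79, -35) = -11/5*1/146 = -11/730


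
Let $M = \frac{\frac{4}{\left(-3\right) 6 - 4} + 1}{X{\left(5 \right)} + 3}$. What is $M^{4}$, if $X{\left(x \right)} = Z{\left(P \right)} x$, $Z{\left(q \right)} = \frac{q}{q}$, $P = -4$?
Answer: $\frac{6561}{59969536} \approx 0.00010941$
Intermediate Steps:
$Z{\left(q \right)} = 1$
$X{\left(x \right)} = x$ ($X{\left(x \right)} = 1 x = x$)
$M = \frac{9}{88}$ ($M = \frac{\frac{4}{\left(-3\right) 6 - 4} + 1}{5 + 3} = \frac{\frac{4}{-18 - 4} + 1}{8} = \left(\frac{4}{-22} + 1\right) \frac{1}{8} = \left(4 \left(- \frac{1}{22}\right) + 1\right) \frac{1}{8} = \left(- \frac{2}{11} + 1\right) \frac{1}{8} = \frac{9}{11} \cdot \frac{1}{8} = \frac{9}{88} \approx 0.10227$)
$M^{4} = \left(\frac{9}{88}\right)^{4} = \frac{6561}{59969536}$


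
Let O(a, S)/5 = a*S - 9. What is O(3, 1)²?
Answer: 900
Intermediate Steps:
O(a, S) = -45 + 5*S*a (O(a, S) = 5*(a*S - 9) = 5*(S*a - 9) = 5*(-9 + S*a) = -45 + 5*S*a)
O(3, 1)² = (-45 + 5*1*3)² = (-45 + 15)² = (-30)² = 900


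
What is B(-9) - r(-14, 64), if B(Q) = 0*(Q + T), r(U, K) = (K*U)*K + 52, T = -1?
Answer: 57292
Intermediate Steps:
r(U, K) = 52 + U*K**2 (r(U, K) = U*K**2 + 52 = 52 + U*K**2)
B(Q) = 0 (B(Q) = 0*(Q - 1) = 0*(-1 + Q) = 0)
B(-9) - r(-14, 64) = 0 - (52 - 14*64**2) = 0 - (52 - 14*4096) = 0 - (52 - 57344) = 0 - 1*(-57292) = 0 + 57292 = 57292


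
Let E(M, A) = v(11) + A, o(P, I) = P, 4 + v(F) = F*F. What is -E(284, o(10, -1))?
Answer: -127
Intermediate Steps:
v(F) = -4 + F² (v(F) = -4 + F*F = -4 + F²)
E(M, A) = 117 + A (E(M, A) = (-4 + 11²) + A = (-4 + 121) + A = 117 + A)
-E(284, o(10, -1)) = -(117 + 10) = -1*127 = -127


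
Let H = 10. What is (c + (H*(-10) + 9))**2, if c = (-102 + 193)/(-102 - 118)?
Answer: 404452321/48400 ≈ 8356.5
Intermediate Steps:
c = -91/220 (c = 91/(-220) = 91*(-1/220) = -91/220 ≈ -0.41364)
(c + (H*(-10) + 9))**2 = (-91/220 + (10*(-10) + 9))**2 = (-91/220 + (-100 + 9))**2 = (-91/220 - 91)**2 = (-20111/220)**2 = 404452321/48400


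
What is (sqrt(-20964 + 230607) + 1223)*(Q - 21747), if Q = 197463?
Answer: 214900668 + 175716*sqrt(209643) ≈ 2.9536e+8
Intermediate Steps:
(sqrt(-20964 + 230607) + 1223)*(Q - 21747) = (sqrt(-20964 + 230607) + 1223)*(197463 - 21747) = (sqrt(209643) + 1223)*175716 = (1223 + sqrt(209643))*175716 = 214900668 + 175716*sqrt(209643)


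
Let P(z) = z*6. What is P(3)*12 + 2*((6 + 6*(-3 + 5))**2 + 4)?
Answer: 872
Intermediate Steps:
P(z) = 6*z
P(3)*12 + 2*((6 + 6*(-3 + 5))**2 + 4) = (6*3)*12 + 2*((6 + 6*(-3 + 5))**2 + 4) = 18*12 + 2*((6 + 6*2)**2 + 4) = 216 + 2*((6 + 12)**2 + 4) = 216 + 2*(18**2 + 4) = 216 + 2*(324 + 4) = 216 + 2*328 = 216 + 656 = 872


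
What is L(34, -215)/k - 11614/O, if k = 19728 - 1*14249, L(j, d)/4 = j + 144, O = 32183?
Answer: -40718810/176330657 ≈ -0.23092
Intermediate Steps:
L(j, d) = 576 + 4*j (L(j, d) = 4*(j + 144) = 4*(144 + j) = 576 + 4*j)
k = 5479 (k = 19728 - 14249 = 5479)
L(34, -215)/k - 11614/O = (576 + 4*34)/5479 - 11614/32183 = (576 + 136)*(1/5479) - 11614*1/32183 = 712*(1/5479) - 11614/32183 = 712/5479 - 11614/32183 = -40718810/176330657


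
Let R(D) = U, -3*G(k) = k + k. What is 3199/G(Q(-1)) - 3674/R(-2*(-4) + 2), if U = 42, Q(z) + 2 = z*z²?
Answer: 63505/42 ≈ 1512.0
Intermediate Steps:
Q(z) = -2 + z³ (Q(z) = -2 + z*z² = -2 + z³)
G(k) = -2*k/3 (G(k) = -(k + k)/3 = -2*k/3)
R(D) = 42
3199/G(Q(-1)) - 3674/R(-2*(-4) + 2) = 3199/((-2*(-2 + (-1)³)/3)) - 3674/42 = 3199/((-2*(-2 - 1)/3)) - 3674*1/42 = 3199/((-⅔*(-3))) - 1837/21 = 3199/2 - 1837/21 = 63505/42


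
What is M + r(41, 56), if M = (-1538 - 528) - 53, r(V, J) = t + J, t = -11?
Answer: -2074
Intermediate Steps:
r(V, J) = -11 + J
M = -2119 (M = -2066 - 53 = -2119)
M + r(41, 56) = -2119 + (-11 + 56) = -2119 + 45 = -2074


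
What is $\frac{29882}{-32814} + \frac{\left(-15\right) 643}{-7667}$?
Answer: $\frac{43692868}{125792469} \approx 0.34734$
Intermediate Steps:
$\frac{29882}{-32814} + \frac{\left(-15\right) 643}{-7667} = 29882 \left(- \frac{1}{32814}\right) - - \frac{9645}{7667} = - \frac{14941}{16407} + \frac{9645}{7667} = \frac{43692868}{125792469}$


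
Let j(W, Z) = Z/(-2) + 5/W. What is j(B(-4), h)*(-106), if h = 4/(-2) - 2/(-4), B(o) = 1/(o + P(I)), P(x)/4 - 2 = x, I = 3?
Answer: -17119/2 ≈ -8559.5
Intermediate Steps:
P(x) = 8 + 4*x
B(o) = 1/(20 + o) (B(o) = 1/(o + (8 + 4*3)) = 1/(o + (8 + 12)) = 1/(o + 20) = 1/(20 + o))
h = -3/2 (h = 4*(-1/2) - 2*(-1/4) = -2 + 1/2 = -3/2 ≈ -1.5000)
j(W, Z) = 5/W - Z/2 (j(W, Z) = Z*(-1/2) + 5/W = -Z/2 + 5/W = 5/W - Z/2)
j(B(-4), h)*(-106) = (5/(1/(20 - 4)) - 1/2*(-3/2))*(-106) = (5/(1/16) + 3/4)*(-106) = (5*16 + 3/4)*(-106) = (80 + 3/4)*(-106) = (323/4)*(-106) = -17119/2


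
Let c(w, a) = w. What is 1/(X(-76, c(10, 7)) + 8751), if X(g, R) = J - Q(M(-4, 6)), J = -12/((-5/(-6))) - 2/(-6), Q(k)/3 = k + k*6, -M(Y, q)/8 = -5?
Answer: 15/118454 ≈ 0.00012663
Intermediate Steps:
M(Y, q) = 40 (M(Y, q) = -8*(-5) = 40)
Q(k) = 21*k (Q(k) = 3*(k + k*6) = 3*(k + 6*k) = 3*(7*k) = 21*k)
J = -211/15 (J = -12/((-5*(-1/6))) - 2*(-1/6) = -12/5/6 + 1/3 = -12*6/5 + 1/3 = -72/5 + 1/3 = -211/15 ≈ -14.067)
X(g, R) = -12811/15 (X(g, R) = -211/15 - 21*40 = -211/15 - 1*840 = -211/15 - 840 = -12811/15)
1/(X(-76, c(10, 7)) + 8751) = 1/(-12811/15 + 8751) = 1/(118454/15) = 15/118454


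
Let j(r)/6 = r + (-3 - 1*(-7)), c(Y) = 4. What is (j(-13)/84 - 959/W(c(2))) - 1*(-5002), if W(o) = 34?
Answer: 591805/119 ≈ 4973.1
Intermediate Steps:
j(r) = 24 + 6*r (j(r) = 6*(r + (-3 - 1*(-7))) = 6*(r + (-3 + 7)) = 6*(r + 4) = 6*(4 + r) = 24 + 6*r)
(j(-13)/84 - 959/W(c(2))) - 1*(-5002) = ((24 + 6*(-13))/84 - 959/34) - 1*(-5002) = ((24 - 78)*(1/84) - 959*1/34) + 5002 = (-54*1/84 - 959/34) + 5002 = (-9/14 - 959/34) + 5002 = -3433/119 + 5002 = 591805/119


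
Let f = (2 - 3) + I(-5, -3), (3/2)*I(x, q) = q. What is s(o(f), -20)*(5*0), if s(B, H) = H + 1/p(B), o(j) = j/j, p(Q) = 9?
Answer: 0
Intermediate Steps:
I(x, q) = 2*q/3
f = -3 (f = (2 - 3) + (⅔)*(-3) = -1 - 2 = -3)
o(j) = 1
s(B, H) = ⅑ + H (s(B, H) = H + 1/9 = H + ⅑ = ⅑ + H)
s(o(f), -20)*(5*0) = (⅑ - 20)*(5*0) = -179/9*0 = 0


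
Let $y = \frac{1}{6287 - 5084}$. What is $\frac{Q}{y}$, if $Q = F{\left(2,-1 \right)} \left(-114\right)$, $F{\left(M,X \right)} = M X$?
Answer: $274284$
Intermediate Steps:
$y = \frac{1}{1203} \approx 0.00083125$
$Q = 228$ ($Q = 2 \left(-1\right) \left(-114\right) = \left(-2\right) \left(-114\right) = 228$)
$\frac{Q}{y} = 228 \frac{1}{\frac{1}{1203}} = 228 \cdot 1203 = 274284$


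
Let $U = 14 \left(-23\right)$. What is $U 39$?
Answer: $-12558$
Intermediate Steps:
$U = -322$
$U 39 = \left(-322\right) 39 = -12558$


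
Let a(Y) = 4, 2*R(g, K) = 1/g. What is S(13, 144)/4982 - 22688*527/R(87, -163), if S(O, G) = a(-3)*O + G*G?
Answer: -5182386551590/2491 ≈ -2.0804e+9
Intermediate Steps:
R(g, K) = 1/(2*g)
S(O, G) = G² + 4*O (S(O, G) = 4*O + G*G = 4*O + G² = G² + 4*O)
S(13, 144)/4982 - 22688*527/R(87, -163) = (144² + 4*13)/4982 - 22688/(((½)/87)/527) = (20736 + 52)*(1/4982) - 22688/(((½)*(1/87))*(1/527)) = 20788*(1/4982) - 22688/((1/174)*(1/527)) = 10394/2491 - 22688/1/91698 = 10394/2491 - 22688*91698 = 10394/2491 - 2080444224 = -5182386551590/2491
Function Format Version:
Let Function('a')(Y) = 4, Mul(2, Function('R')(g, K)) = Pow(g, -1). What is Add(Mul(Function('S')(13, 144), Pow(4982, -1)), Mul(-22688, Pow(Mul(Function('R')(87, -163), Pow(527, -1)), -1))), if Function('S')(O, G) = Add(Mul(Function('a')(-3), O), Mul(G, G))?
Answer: Rational(-5182386551590, 2491) ≈ -2.0804e+9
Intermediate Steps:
Function('R')(g, K) = Mul(Rational(1, 2), Pow(g, -1))
Function('S')(O, G) = Add(Pow(G, 2), Mul(4, O)) (Function('S')(O, G) = Add(Mul(4, O), Mul(G, G)) = Add(Mul(4, O), Pow(G, 2)) = Add(Pow(G, 2), Mul(4, O)))
Add(Mul(Function('S')(13, 144), Pow(4982, -1)), Mul(-22688, Pow(Mul(Function('R')(87, -163), Pow(527, -1)), -1))) = Add(Mul(Add(Pow(144, 2), Mul(4, 13)), Pow(4982, -1)), Mul(-22688, Pow(Mul(Mul(Rational(1, 2), Pow(87, -1)), Pow(527, -1)), -1))) = Add(Mul(Add(20736, 52), Rational(1, 4982)), Mul(-22688, Pow(Mul(Mul(Rational(1, 2), Rational(1, 87)), Rational(1, 527)), -1))) = Add(Mul(20788, Rational(1, 4982)), Mul(-22688, Pow(Mul(Rational(1, 174), Rational(1, 527)), -1))) = Add(Rational(10394, 2491), Mul(-22688, Pow(Rational(1, 91698), -1))) = Add(Rational(10394, 2491), Mul(-22688, 91698)) = Add(Rational(10394, 2491), -2080444224) = Rational(-5182386551590, 2491)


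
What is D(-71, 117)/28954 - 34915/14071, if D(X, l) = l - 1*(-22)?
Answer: -1008973041/407411734 ≈ -2.4765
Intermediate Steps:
D(X, l) = 22 + l (D(X, l) = l + 22 = 22 + l)
D(-71, 117)/28954 - 34915/14071 = (22 + 117)/28954 - 34915/14071 = 139*(1/28954) - 34915*1/14071 = 139/28954 - 34915/14071 = -1008973041/407411734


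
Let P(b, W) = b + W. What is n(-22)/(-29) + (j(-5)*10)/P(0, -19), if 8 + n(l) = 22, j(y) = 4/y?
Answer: -34/551 ≈ -0.061706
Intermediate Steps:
n(l) = 14 (n(l) = -8 + 22 = 14)
P(b, W) = W + b
n(-22)/(-29) + (j(-5)*10)/P(0, -19) = 14/(-29) + ((4/(-5))*10)/(-19 + 0) = 14*(-1/29) + ((4*(-⅕))*10)/(-19) = -14/29 - ⅘*10*(-1/19) = -14/29 - 8*(-1/19) = -14/29 + 8/19 = -34/551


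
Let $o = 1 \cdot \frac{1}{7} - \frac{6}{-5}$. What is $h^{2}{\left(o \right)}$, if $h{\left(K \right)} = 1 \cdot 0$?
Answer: $0$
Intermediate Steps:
$o = \frac{47}{35}$ ($o = 1 \cdot \frac{1}{7} - - \frac{6}{5} = \frac{1}{7} + \frac{6}{5} = \frac{47}{35} \approx 1.3429$)
$h{\left(K \right)} = 0$
$h^{2}{\left(o \right)} = 0^{2} = 0$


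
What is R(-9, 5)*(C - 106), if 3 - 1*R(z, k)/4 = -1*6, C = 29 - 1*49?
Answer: -4536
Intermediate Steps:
C = -20 (C = 29 - 49 = -20)
R(z, k) = 36 (R(z, k) = 12 - (-4)*6 = 12 - 4*(-6) = 12 + 24 = 36)
R(-9, 5)*(C - 106) = 36*(-20 - 106) = 36*(-126) = -4536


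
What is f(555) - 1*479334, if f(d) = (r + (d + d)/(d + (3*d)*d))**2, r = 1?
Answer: -332603894370/693889 ≈ -4.7933e+5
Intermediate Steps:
f(d) = (1 + 2*d/(d + 3*d**2))**2 (f(d) = (1 + (d + d)/(d + (3*d)*d))**2 = (1 + (2*d)/(d + 3*d**2))**2 = (1 + 2*d/(d + 3*d**2))**2)
f(555) - 1*479334 = 9*(1 + 555)**2/(1 + 3*555)**2 - 1*479334 = 9*556**2/(1 + 1665)**2 - 479334 = 9*309136/1666**2 - 479334 = 9*309136*(1/2775556) - 479334 = 695556/693889 - 479334 = -332603894370/693889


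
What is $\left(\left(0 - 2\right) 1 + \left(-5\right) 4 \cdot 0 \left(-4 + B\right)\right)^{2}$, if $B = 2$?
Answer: $4$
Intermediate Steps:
$\left(\left(0 - 2\right) 1 + \left(-5\right) 4 \cdot 0 \left(-4 + B\right)\right)^{2} = \left(\left(0 - 2\right) 1 + \left(-5\right) 4 \cdot 0 \left(-4 + 2\right)\right)^{2} = \left(\left(-2\right) 1 + \left(-20\right) 0 \left(-2\right)\right)^{2} = \left(-2 + 0 \left(-2\right)\right)^{2} = \left(-2 + 0\right)^{2} = \left(-2\right)^{2} = 4$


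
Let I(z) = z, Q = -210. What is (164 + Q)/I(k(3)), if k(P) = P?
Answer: -46/3 ≈ -15.333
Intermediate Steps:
(164 + Q)/I(k(3)) = (164 - 210)/3 = -46*⅓ = -46/3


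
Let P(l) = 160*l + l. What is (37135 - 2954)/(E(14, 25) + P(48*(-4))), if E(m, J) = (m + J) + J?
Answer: -34181/30848 ≈ -1.1080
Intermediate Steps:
E(m, J) = m + 2*J (E(m, J) = (J + m) + J = m + 2*J)
P(l) = 161*l
(37135 - 2954)/(E(14, 25) + P(48*(-4))) = (37135 - 2954)/((14 + 2*25) + 161*(48*(-4))) = 34181/((14 + 50) + 161*(-192)) = 34181/(64 - 30912) = 34181/(-30848) = 34181*(-1/30848) = -34181/30848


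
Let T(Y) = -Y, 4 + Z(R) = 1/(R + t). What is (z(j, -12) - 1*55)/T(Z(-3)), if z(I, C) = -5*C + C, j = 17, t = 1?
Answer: -14/9 ≈ -1.5556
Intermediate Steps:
z(I, C) = -4*C
Z(R) = -4 + 1/(1 + R) (Z(R) = -4 + 1/(R + 1) = -4 + 1/(1 + R))
(z(j, -12) - 1*55)/T(Z(-3)) = (-4*(-12) - 1*55)/((-(-3 - 4*(-3))/(1 - 3))) = (48 - 55)/((-(-3 + 12)/(-2))) = -7/((-(-1)*9/2)) = -7/((-1*(-9/2))) = -7/9/2 = -7*2/9 = -14/9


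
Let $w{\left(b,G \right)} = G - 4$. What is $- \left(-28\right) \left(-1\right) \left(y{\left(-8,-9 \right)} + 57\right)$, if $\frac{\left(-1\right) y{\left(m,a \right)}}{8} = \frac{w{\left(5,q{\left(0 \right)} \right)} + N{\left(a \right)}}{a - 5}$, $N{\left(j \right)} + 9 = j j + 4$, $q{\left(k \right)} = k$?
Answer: $-2748$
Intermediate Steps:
$w{\left(b,G \right)} = -4 + G$
$N{\left(j \right)} = -5 + j^{2}$ ($N{\left(j \right)} = -9 + \left(j j + 4\right) = -9 + \left(j^{2} + 4\right) = -9 + \left(4 + j^{2}\right) = -5 + j^{2}$)
$y{\left(m,a \right)} = - \frac{8 \left(-9 + a^{2}\right)}{-5 + a}$ ($y{\left(m,a \right)} = - 8 \frac{\left(-4 + 0\right) + \left(-5 + a^{2}\right)}{a - 5} = - 8 \frac{-4 + \left(-5 + a^{2}\right)}{-5 + a} = - 8 \frac{-9 + a^{2}}{-5 + a} = - \frac{8 \left(-9 + a^{2}\right)}{-5 + a}$)
$- \left(-28\right) \left(-1\right) \left(y{\left(-8,-9 \right)} + 57\right) = - \left(-28\right) \left(-1\right) \left(\frac{8 \left(9 - \left(-9\right)^{2}\right)}{-5 - 9} + 57\right) = \left(-1\right) 28 \left(\frac{8 \left(9 - 81\right)}{-14} + 57\right) = - 28 \left(8 \left(- \frac{1}{14}\right) \left(9 - 81\right) + 57\right) = - 28 \left(8 \left(- \frac{1}{14}\right) \left(-72\right) + 57\right) = - 28 \left(\frac{288}{7} + 57\right) = \left(-28\right) \frac{687}{7} = -2748$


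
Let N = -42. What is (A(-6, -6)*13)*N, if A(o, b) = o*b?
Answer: -19656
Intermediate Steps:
A(o, b) = b*o
(A(-6, -6)*13)*N = (-6*(-6)*13)*(-42) = (36*13)*(-42) = 468*(-42) = -19656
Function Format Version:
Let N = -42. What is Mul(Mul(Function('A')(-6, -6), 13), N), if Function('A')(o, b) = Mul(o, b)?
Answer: -19656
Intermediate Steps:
Function('A')(o, b) = Mul(b, o)
Mul(Mul(Function('A')(-6, -6), 13), N) = Mul(Mul(Mul(-6, -6), 13), -42) = Mul(Mul(36, 13), -42) = Mul(468, -42) = -19656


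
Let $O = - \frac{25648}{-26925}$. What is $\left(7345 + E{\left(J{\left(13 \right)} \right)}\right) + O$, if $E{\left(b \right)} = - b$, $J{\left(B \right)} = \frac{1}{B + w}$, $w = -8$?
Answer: $\frac{197784388}{26925} \approx 7345.8$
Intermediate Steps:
$O = \frac{25648}{26925}$ ($O = \left(-25648\right) \left(- \frac{1}{26925}\right) = \frac{25648}{26925} \approx 0.95257$)
$J{\left(B \right)} = \frac{1}{-8 + B}$ ($J{\left(B \right)} = \frac{1}{B - 8} = \frac{1}{-8 + B}$)
$\left(7345 + E{\left(J{\left(13 \right)} \right)}\right) + O = \left(7345 - \frac{1}{-8 + 13}\right) + \frac{25648}{26925} = \left(7345 - \frac{1}{5}\right) + \frac{25648}{26925} = \frac{36724}{5} + \frac{25648}{26925} = \frac{197784388}{26925}$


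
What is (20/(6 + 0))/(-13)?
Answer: -10/39 ≈ -0.25641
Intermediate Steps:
(20/(6 + 0))/(-13) = (20/6)*(-1/13) = (20*(1/6))*(-1/13) = (10/3)*(-1/13) = -10/39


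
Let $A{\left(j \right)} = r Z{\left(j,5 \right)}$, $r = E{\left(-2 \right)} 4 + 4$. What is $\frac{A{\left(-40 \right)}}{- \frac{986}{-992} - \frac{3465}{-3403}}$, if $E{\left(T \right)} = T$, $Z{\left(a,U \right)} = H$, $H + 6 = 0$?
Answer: $\frac{40509312}{3396319} \approx 11.927$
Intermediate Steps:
$H = -6$ ($H = -6 + 0 = -6$)
$Z{\left(a,U \right)} = -6$
$r = -4$ ($r = \left(-2\right) 4 + 4 = -8 + 4 = -4$)
$A{\left(j \right)} = 24$ ($A{\left(j \right)} = \left(-4\right) \left(-6\right) = 24$)
$\frac{A{\left(-40 \right)}}{- \frac{986}{-992} - \frac{3465}{-3403}} = \frac{24}{- \frac{986}{-992} - \frac{3465}{-3403}} = \frac{24}{\left(-986\right) \left(- \frac{1}{992}\right) - - \frac{3465}{3403}} = \frac{24}{\frac{493}{496} + \frac{3465}{3403}} = \frac{24}{\frac{3396319}{1687888}} = 24 \cdot \frac{1687888}{3396319} = \frac{40509312}{3396319}$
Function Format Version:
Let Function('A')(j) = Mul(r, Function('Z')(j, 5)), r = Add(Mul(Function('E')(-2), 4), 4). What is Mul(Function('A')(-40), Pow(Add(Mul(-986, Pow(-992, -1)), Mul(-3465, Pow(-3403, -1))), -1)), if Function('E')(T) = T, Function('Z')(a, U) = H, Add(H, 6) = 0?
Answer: Rational(40509312, 3396319) ≈ 11.927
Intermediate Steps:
H = -6 (H = Add(-6, 0) = -6)
Function('Z')(a, U) = -6
r = -4 (r = Add(Mul(-2, 4), 4) = Add(-8, 4) = -4)
Function('A')(j) = 24 (Function('A')(j) = Mul(-4, -6) = 24)
Mul(Function('A')(-40), Pow(Add(Mul(-986, Pow(-992, -1)), Mul(-3465, Pow(-3403, -1))), -1)) = Mul(24, Pow(Add(Mul(-986, Pow(-992, -1)), Mul(-3465, Pow(-3403, -1))), -1)) = Mul(24, Pow(Add(Mul(-986, Rational(-1, 992)), Mul(-3465, Rational(-1, 3403))), -1)) = Mul(24, Pow(Add(Rational(493, 496), Rational(3465, 3403)), -1)) = Mul(24, Pow(Rational(3396319, 1687888), -1)) = Mul(24, Rational(1687888, 3396319)) = Rational(40509312, 3396319)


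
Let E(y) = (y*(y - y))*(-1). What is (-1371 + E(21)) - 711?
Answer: -2082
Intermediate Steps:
E(y) = 0 (E(y) = (y*0)*(-1) = 0*(-1) = 0)
(-1371 + E(21)) - 711 = (-1371 + 0) - 711 = -1371 - 711 = -2082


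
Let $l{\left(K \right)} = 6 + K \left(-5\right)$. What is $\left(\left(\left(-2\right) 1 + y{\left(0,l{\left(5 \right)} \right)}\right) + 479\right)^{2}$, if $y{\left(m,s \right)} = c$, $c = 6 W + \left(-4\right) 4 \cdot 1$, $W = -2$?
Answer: $201601$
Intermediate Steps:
$l{\left(K \right)} = 6 - 5 K$
$c = -28$ ($c = 6 \left(-2\right) + \left(-4\right) 4 \cdot 1 = -12 - 16 = -28$)
$y{\left(m,s \right)} = -28$
$\left(\left(\left(-2\right) 1 + y{\left(0,l{\left(5 \right)} \right)}\right) + 479\right)^{2} = \left(\left(\left(-2\right) 1 - 28\right) + 479\right)^{2} = \left(\left(-2 - 28\right) + 479\right)^{2} = \left(-30 + 479\right)^{2} = 449^{2} = 201601$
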